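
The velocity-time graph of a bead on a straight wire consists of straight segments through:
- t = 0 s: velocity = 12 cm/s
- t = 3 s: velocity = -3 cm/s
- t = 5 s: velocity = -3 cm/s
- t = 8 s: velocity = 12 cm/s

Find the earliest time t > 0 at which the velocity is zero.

t = 2.4 s

v changes sign on 0–3 s (from 12 to -3); the graph is linear there, so v = 0 at t = 0 + (-12)·(3 − 0)/(-3 − 12) = 2.4 s.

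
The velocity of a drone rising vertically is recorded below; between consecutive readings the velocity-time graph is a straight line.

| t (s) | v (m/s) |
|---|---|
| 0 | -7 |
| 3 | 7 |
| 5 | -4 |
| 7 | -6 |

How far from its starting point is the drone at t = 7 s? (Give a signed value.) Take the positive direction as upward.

-7 m

Net displacement equals the area under the velocity-time graph (areas below the axis count negative).
0–3 s: ½(-7 + 7)(3) = 0 m
3–5 s: ½(7 + -4)(2) = 3 m
5–7 s: ½(-4 + -6)(2) = -10 m
Net displacement = -7 m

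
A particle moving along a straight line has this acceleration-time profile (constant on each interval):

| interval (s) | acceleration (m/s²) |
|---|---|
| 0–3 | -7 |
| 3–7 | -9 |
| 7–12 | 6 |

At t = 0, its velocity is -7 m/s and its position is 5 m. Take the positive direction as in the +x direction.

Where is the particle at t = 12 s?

On each constant-a segment, Δv = aΔt and Δx = v₀Δt + ½aΔt²; chain segment to segment.
0–3 s: v starts -7 m/s; Δx = -7·3 + ½·-7·3² = -52.5 m; v ends -28 m/s.
3–7 s: v starts -28 m/s; Δx = -28·4 + ½·-9·4² = -184 m; v ends -64 m/s.
7–12 s: v starts -64 m/s; Δx = -64·5 + ½·6·5² = -245 m; v ends -34 m/s.
x(12) = 5 + Σ Δx = -476.5 m.

-476.5 m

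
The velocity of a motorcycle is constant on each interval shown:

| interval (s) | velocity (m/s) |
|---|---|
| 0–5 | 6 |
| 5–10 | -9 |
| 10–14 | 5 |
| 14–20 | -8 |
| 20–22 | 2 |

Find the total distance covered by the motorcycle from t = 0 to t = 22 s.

Total distance travelled is ∫|v| dt — sum the magnitudes of each area piece.
0–5 s: |6| × 5 = 30 m
5–10 s: |-9| × 5 = 45 m
10–14 s: |5| × 4 = 20 m
14–20 s: |-8| × 6 = 48 m
20–22 s: |2| × 2 = 4 m
Total distance = 147 m

147 m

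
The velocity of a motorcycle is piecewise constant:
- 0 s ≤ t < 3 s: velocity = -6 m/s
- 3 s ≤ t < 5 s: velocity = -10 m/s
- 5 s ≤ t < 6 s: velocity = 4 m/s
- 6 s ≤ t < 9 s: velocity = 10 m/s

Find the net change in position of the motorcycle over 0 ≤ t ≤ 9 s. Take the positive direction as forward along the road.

-4 m

Net displacement equals the area under the velocity-time graph (areas below the axis count negative).
0–3 s: -6 × 3 = -18 m
3–5 s: -10 × 2 = -20 m
5–6 s: 4 × 1 = 4 m
6–9 s: 10 × 3 = 30 m
Net displacement = -4 m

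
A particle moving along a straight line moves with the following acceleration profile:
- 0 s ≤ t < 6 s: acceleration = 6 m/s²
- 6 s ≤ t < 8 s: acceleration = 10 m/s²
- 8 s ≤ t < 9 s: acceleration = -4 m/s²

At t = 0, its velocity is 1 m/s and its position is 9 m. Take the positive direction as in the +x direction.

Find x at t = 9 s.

272 m

On each constant-a segment, Δv = aΔt and Δx = v₀Δt + ½aΔt²; chain segment to segment.
0–6 s: v starts 1 m/s; Δx = 1·6 + ½·6·6² = 114 m; v ends 37 m/s.
6–8 s: v starts 37 m/s; Δx = 37·2 + ½·10·2² = 94 m; v ends 57 m/s.
8–9 s: v starts 57 m/s; Δx = 57·1 + ½·-4·1² = 55 m; v ends 53 m/s.
x(9) = 9 + Σ Δx = 272 m.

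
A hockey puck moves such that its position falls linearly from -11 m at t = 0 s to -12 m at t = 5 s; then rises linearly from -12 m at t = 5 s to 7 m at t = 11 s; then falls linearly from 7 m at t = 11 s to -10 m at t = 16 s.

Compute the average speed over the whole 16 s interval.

Average speed = (total path length)/(elapsed time); on a piecewise-linear x-t graph the path length is Σ|Δx|.
0–5 s: |Δx| = |-12 − -11| = 1 m
5–11 s: |Δx| = |7 − -12| = 19 m
11–16 s: |Δx| = |-10 − 7| = 17 m
Total path = 37 m; average speed = 37/16 = 2.3125 m/s.

2.3125 m/s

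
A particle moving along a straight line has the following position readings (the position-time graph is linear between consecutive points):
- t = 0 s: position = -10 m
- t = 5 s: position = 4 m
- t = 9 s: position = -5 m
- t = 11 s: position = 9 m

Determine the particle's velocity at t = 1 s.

Velocity is the slope of the x-t graph on 0–5 s: (4 − -10)/(5 − 0) = 2.8 m/s.

2.8 m/s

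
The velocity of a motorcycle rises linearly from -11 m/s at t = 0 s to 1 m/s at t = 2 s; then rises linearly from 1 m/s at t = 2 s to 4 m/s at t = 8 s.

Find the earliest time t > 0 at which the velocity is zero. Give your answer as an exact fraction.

v changes sign on 0–2 s (from -11 to 1); the graph is linear there, so v = 0 at t = 0 + (11)·(2 − 0)/(1 − -11) = 11/6 s.

t = 11/6 s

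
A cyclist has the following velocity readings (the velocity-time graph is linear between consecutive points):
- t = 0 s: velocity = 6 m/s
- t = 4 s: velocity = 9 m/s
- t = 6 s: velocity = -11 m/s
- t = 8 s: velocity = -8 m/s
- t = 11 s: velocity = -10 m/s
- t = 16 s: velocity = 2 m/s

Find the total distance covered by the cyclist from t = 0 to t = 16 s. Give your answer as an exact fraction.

Total distance travelled is ∫|v| dt — sum the magnitudes of each area piece.
0–4 s: |½(6 + 9)(4)| = 30 m
4–6 s: v = 0 at t = 4.9 s; triangle areas 4.05 + 6.05 = 10.1 m
6–8 s: |½(-11 + -8)(2)| = 19 m
8–11 s: |½(-8 + -10)(3)| = 27 m
11–16 s: v = 0 at t = 91/6 s; triangle areas 125/6 + 5/6 = 65/3 m
Total distance = 3233/30 m

3233/30 m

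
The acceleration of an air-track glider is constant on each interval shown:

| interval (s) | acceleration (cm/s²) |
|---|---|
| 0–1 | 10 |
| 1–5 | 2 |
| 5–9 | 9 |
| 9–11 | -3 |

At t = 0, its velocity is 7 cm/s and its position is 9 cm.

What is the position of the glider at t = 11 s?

393 cm

On each constant-a segment, Δv = aΔt and Δx = v₀Δt + ½aΔt²; chain segment to segment.
0–1 s: v starts 7 cm/s; Δx = 7·1 + ½·10·1² = 12 cm; v ends 17 cm/s.
1–5 s: v starts 17 cm/s; Δx = 17·4 + ½·2·4² = 84 cm; v ends 25 cm/s.
5–9 s: v starts 25 cm/s; Δx = 25·4 + ½·9·4² = 172 cm; v ends 61 cm/s.
9–11 s: v starts 61 cm/s; Δx = 61·2 + ½·-3·2² = 116 cm; v ends 55 cm/s.
x(11) = 9 + Σ Δx = 393 cm.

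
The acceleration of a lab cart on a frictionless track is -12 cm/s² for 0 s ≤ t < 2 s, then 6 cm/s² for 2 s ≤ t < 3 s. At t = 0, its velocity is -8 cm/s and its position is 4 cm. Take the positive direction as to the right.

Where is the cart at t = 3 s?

-65 cm

On each constant-a segment, Δv = aΔt and Δx = v₀Δt + ½aΔt²; chain segment to segment.
0–2 s: v starts -8 cm/s; Δx = -8·2 + ½·-12·2² = -40 cm; v ends -32 cm/s.
2–3 s: v starts -32 cm/s; Δx = -32·1 + ½·6·1² = -29 cm; v ends -26 cm/s.
x(3) = 4 + Σ Δx = -65 cm.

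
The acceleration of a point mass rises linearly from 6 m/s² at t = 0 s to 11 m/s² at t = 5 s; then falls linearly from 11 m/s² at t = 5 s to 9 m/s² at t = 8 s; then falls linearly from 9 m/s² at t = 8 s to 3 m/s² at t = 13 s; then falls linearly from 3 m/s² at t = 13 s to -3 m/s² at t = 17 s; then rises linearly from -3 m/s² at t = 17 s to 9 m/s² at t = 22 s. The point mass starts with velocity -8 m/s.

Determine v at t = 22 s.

Δv equals the area under the a-t graph; then v = v₀ + Δv.
0–5 s: ½(6 + 11)(5) = 42.5 m/s
5–8 s: ½(11 + 9)(3) = 30 m/s
8–13 s: ½(9 + 3)(5) = 30 m/s
13–17 s: ½(3 + -3)(4) = 0 m/s
17–22 s: ½(-3 + 9)(5) = 15 m/s
Δv = 117.5 m/s, so v(22) = -8 + (117.5) = 109.5 m/s.

109.5 m/s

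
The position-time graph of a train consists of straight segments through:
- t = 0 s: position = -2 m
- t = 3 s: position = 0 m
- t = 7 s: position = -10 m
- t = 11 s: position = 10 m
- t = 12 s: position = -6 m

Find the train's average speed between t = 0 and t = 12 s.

Average speed = (total path length)/(elapsed time); on a piecewise-linear x-t graph the path length is Σ|Δx|.
0–3 s: |Δx| = |0 − -2| = 2 m
3–7 s: |Δx| = |-10 − 0| = 10 m
7–11 s: |Δx| = |10 − -10| = 20 m
11–12 s: |Δx| = |-6 − 10| = 16 m
Total path = 48 m; average speed = 48/12 = 4 m/s.

4 m/s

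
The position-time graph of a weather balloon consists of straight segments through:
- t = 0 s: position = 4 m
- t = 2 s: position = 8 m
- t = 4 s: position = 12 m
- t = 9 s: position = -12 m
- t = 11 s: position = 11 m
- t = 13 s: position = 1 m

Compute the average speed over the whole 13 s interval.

Average speed = (total path length)/(elapsed time); on a piecewise-linear x-t graph the path length is Σ|Δx|.
0–2 s: |Δx| = |8 − 4| = 4 m
2–4 s: |Δx| = |12 − 8| = 4 m
4–9 s: |Δx| = |-12 − 12| = 24 m
9–11 s: |Δx| = |11 − -12| = 23 m
11–13 s: |Δx| = |1 − 11| = 10 m
Total path = 65 m; average speed = 65/13 = 5 m/s.

5 m/s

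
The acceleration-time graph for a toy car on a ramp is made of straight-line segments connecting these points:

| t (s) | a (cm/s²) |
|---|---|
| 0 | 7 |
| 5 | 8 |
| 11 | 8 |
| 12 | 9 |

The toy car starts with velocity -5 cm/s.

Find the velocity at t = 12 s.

89 cm/s

Δv equals the area under the a-t graph; then v = v₀ + Δv.
0–5 s: ½(7 + 8)(5) = 37.5 cm/s
5–11 s: 8 × 6 = 48 cm/s
11–12 s: ½(8 + 9)(1) = 8.5 cm/s
Δv = 94 cm/s, so v(12) = -5 + (94) = 89 cm/s.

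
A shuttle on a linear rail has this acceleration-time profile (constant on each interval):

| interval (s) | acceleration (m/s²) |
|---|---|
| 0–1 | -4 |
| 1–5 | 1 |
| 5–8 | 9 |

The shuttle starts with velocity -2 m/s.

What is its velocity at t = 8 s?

Δv equals the area under the a-t graph; then v = v₀ + Δv.
0–1 s: -4 × 1 = -4 m/s
1–5 s: 1 × 4 = 4 m/s
5–8 s: 9 × 3 = 27 m/s
Δv = 27 m/s, so v(8) = -2 + (27) = 25 m/s.

25 m/s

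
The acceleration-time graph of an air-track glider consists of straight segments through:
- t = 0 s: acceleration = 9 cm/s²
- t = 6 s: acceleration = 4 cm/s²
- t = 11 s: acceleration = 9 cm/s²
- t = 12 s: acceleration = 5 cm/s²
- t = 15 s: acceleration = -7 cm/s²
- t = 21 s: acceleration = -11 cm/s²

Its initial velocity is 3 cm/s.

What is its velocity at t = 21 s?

24.5 cm/s

Δv equals the area under the a-t graph; then v = v₀ + Δv.
0–6 s: ½(9 + 4)(6) = 39 cm/s
6–11 s: ½(4 + 9)(5) = 32.5 cm/s
11–12 s: ½(9 + 5)(1) = 7 cm/s
12–15 s: ½(5 + -7)(3) = -3 cm/s
15–21 s: ½(-7 + -11)(6) = -54 cm/s
Δv = 21.5 cm/s, so v(21) = 3 + (21.5) = 24.5 cm/s.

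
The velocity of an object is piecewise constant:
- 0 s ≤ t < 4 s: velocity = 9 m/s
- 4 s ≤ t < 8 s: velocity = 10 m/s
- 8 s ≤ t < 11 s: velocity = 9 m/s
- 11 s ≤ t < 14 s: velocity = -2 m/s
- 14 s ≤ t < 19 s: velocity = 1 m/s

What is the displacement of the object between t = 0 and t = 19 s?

Net displacement equals the area under the velocity-time graph (areas below the axis count negative).
0–4 s: 9 × 4 = 36 m
4–8 s: 10 × 4 = 40 m
8–11 s: 9 × 3 = 27 m
11–14 s: -2 × 3 = -6 m
14–19 s: 1 × 5 = 5 m
Net displacement = 102 m

102 m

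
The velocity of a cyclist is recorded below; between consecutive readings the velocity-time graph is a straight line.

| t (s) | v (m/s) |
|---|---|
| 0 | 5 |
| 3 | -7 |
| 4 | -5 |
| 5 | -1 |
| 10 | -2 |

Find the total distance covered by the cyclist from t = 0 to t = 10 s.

Distance (not displacement) is the total path length: add the absolute areas under v-t.
0–3 s: v = 0 at t = 1.25 s; triangle areas 3.125 + 6.125 = 9.25 m
3–4 s: |½(-7 + -5)(1)| = 6 m
4–5 s: |½(-5 + -1)(1)| = 3 m
5–10 s: |½(-1 + -2)(5)| = 7.5 m
Total distance = 25.75 m

25.75 m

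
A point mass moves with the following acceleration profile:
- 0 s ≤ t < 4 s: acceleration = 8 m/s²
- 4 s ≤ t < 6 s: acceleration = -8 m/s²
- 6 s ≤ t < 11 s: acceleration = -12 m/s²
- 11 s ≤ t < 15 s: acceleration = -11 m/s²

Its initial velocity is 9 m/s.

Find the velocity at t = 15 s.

-79 m/s

Δv equals the area under the a-t graph; then v = v₀ + Δv.
0–4 s: 8 × 4 = 32 m/s
4–6 s: -8 × 2 = -16 m/s
6–11 s: -12 × 5 = -60 m/s
11–15 s: -11 × 4 = -44 m/s
Δv = -88 m/s, so v(15) = 9 + (-88) = -79 m/s.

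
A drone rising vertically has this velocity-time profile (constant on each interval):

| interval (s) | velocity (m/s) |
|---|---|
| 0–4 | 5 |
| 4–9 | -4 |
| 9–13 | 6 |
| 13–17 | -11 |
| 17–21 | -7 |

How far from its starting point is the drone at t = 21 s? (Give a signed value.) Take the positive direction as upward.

Net displacement equals the area under the velocity-time graph (areas below the axis count negative).
0–4 s: 5 × 4 = 20 m
4–9 s: -4 × 5 = -20 m
9–13 s: 6 × 4 = 24 m
13–17 s: -11 × 4 = -44 m
17–21 s: -7 × 4 = -28 m
Net displacement = -48 m

-48 m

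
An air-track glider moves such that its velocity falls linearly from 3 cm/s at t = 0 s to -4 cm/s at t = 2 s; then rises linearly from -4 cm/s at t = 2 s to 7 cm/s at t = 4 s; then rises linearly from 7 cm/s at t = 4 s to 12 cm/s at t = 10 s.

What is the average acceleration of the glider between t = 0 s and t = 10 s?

0.9 cm/s²

Average acceleration = Δv/Δt = (12 − 3)/(10 − 0) = 0.9 cm/s².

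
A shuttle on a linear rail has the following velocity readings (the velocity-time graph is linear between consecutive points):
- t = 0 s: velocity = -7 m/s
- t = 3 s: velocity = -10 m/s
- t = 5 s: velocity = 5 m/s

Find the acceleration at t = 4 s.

Acceleration is the slope of the v-t graph on 3–5 s: (5 − -10)/(5 − 3) = 7.5 m/s².

7.5 m/s²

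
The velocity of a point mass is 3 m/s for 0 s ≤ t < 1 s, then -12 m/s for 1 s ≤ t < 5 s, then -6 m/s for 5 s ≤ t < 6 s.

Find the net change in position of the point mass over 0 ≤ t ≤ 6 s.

-51 m

Displacement is the signed area under the v-t curve.
0–1 s: 3 × 1 = 3 m
1–5 s: -12 × 4 = -48 m
5–6 s: -6 × 1 = -6 m
Net displacement = -51 m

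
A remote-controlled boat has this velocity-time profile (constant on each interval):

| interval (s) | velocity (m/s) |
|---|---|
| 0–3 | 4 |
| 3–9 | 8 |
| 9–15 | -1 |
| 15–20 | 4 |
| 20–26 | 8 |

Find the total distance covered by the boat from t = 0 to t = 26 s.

134 m

Total distance travelled is ∫|v| dt — sum the magnitudes of each area piece.
0–3 s: |4| × 3 = 12 m
3–9 s: |8| × 6 = 48 m
9–15 s: |-1| × 6 = 6 m
15–20 s: |4| × 5 = 20 m
20–26 s: |8| × 6 = 48 m
Total distance = 134 m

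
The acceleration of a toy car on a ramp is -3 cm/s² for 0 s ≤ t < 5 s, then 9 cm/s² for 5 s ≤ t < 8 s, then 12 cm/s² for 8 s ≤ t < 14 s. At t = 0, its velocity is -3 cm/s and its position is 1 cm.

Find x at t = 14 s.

On each constant-a segment, Δv = aΔt and Δx = v₀Δt + ½aΔt²; chain segment to segment.
0–5 s: v starts -3 cm/s; Δx = -3·5 + ½·-3·5² = -52.5 cm; v ends -18 cm/s.
5–8 s: v starts -18 cm/s; Δx = -18·3 + ½·9·3² = -13.5 cm; v ends 9 cm/s.
8–14 s: v starts 9 cm/s; Δx = 9·6 + ½·12·6² = 270 cm; v ends 81 cm/s.
x(14) = 1 + Σ Δx = 205 cm.

205 cm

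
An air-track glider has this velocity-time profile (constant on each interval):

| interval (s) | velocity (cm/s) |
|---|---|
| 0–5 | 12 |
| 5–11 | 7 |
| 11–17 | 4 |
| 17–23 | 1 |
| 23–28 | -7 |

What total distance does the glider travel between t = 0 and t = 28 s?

Distance (not displacement) is the total path length: add the absolute areas under v-t.
0–5 s: |12| × 5 = 60 cm
5–11 s: |7| × 6 = 42 cm
11–17 s: |4| × 6 = 24 cm
17–23 s: |1| × 6 = 6 cm
23–28 s: |-7| × 5 = 35 cm
Total distance = 167 cm

167 cm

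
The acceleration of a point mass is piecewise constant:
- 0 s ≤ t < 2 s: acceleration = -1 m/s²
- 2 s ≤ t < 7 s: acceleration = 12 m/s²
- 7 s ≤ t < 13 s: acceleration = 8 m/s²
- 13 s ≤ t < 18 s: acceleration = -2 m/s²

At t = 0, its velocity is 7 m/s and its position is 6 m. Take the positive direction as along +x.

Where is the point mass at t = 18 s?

1267 m

On each constant-a segment, Δv = aΔt and Δx = v₀Δt + ½aΔt²; chain segment to segment.
0–2 s: v starts 7 m/s; Δx = 7·2 + ½·-1·2² = 12 m; v ends 5 m/s.
2–7 s: v starts 5 m/s; Δx = 5·5 + ½·12·5² = 175 m; v ends 65 m/s.
7–13 s: v starts 65 m/s; Δx = 65·6 + ½·8·6² = 534 m; v ends 113 m/s.
13–18 s: v starts 113 m/s; Δx = 113·5 + ½·-2·5² = 540 m; v ends 103 m/s.
x(18) = 6 + Σ Δx = 1267 m.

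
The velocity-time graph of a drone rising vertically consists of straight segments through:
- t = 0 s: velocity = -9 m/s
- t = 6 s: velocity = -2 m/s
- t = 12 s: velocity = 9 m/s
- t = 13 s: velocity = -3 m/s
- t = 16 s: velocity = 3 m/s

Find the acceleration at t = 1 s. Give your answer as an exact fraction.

Acceleration is the slope of the v-t graph on 0–6 s: (-2 − -9)/(6 − 0) = 7/6 m/s².

7/6 m/s²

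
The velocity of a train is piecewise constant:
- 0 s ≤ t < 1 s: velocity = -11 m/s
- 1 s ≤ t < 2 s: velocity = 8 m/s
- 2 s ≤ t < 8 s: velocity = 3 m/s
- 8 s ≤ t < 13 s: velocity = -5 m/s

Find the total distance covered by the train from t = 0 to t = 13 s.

62 m

Total distance travelled is ∫|v| dt — sum the magnitudes of each area piece.
0–1 s: |-11| × 1 = 11 m
1–2 s: |8| × 1 = 8 m
2–8 s: |3| × 6 = 18 m
8–13 s: |-5| × 5 = 25 m
Total distance = 62 m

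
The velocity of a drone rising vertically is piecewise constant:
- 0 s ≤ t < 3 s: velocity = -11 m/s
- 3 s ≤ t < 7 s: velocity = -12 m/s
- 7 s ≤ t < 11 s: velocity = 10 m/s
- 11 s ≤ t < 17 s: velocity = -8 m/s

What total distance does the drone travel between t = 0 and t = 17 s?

Distance (not displacement) is the total path length: add the absolute areas under v-t.
0–3 s: |-11| × 3 = 33 m
3–7 s: |-12| × 4 = 48 m
7–11 s: |10| × 4 = 40 m
11–17 s: |-8| × 6 = 48 m
Total distance = 169 m

169 m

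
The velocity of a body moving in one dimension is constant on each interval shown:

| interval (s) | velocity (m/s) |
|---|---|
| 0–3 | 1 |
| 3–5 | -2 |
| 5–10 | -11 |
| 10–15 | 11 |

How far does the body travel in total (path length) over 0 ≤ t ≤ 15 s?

Distance (not displacement) is the total path length: add the absolute areas under v-t.
0–3 s: |1| × 3 = 3 m
3–5 s: |-2| × 2 = 4 m
5–10 s: |-11| × 5 = 55 m
10–15 s: |11| × 5 = 55 m
Total distance = 117 m

117 m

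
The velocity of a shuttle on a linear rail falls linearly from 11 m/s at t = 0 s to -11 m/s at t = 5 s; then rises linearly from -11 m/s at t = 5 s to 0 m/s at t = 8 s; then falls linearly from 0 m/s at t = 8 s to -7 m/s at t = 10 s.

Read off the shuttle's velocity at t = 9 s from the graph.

-3.5 m/s

On 8–10 s the graph is linear from 0 to -7 m/s: v(9) = 0 + (-7 − 0)·(9 − 8)/(10 − 8) = -3.5 m/s.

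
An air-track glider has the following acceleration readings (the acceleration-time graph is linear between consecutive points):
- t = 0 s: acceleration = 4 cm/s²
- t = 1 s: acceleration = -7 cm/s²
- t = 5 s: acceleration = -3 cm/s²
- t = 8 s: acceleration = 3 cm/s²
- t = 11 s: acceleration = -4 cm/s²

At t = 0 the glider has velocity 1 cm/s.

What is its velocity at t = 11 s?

Δv equals the area under the a-t graph; then v = v₀ + Δv.
0–1 s: ½(4 + -7)(1) = -1.5 cm/s
1–5 s: ½(-7 + -3)(4) = -20 cm/s
5–8 s: ½(-3 + 3)(3) = 0 cm/s
8–11 s: ½(3 + -4)(3) = -1.5 cm/s
Δv = -23 cm/s, so v(11) = 1 + (-23) = -22 cm/s.

-22 cm/s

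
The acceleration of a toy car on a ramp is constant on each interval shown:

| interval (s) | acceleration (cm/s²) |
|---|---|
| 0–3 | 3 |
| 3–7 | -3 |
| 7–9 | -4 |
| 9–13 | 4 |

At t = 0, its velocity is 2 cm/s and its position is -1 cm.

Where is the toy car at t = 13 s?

24.5 cm

On each constant-a segment, Δv = aΔt and Δx = v₀Δt + ½aΔt²; chain segment to segment.
0–3 s: v starts 2 cm/s; Δx = 2·3 + ½·3·3² = 19.5 cm; v ends 11 cm/s.
3–7 s: v starts 11 cm/s; Δx = 11·4 + ½·-3·4² = 20 cm; v ends -1 cm/s.
7–9 s: v starts -1 cm/s; Δx = -1·2 + ½·-4·2² = -10 cm; v ends -9 cm/s.
9–13 s: v starts -9 cm/s; Δx = -9·4 + ½·4·4² = -4 cm; v ends 7 cm/s.
x(13) = -1 + Σ Δx = 24.5 cm.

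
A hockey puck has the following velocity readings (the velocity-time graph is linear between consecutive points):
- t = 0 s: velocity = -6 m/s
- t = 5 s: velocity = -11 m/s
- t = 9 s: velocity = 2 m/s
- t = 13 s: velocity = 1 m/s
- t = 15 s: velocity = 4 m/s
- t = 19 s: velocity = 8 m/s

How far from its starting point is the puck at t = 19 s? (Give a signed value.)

-25.5 m

Net displacement equals the area under the velocity-time graph (areas below the axis count negative).
0–5 s: ½(-6 + -11)(5) = -42.5 m
5–9 s: ½(-11 + 2)(4) = -18 m
9–13 s: ½(2 + 1)(4) = 6 m
13–15 s: ½(1 + 4)(2) = 5 m
15–19 s: ½(4 + 8)(4) = 24 m
Net displacement = -25.5 m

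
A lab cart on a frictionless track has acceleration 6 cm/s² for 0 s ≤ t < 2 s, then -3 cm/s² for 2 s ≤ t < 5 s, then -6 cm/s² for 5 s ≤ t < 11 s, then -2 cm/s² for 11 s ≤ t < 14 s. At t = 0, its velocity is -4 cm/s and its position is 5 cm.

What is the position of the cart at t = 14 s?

-214.5 cm

On each constant-a segment, Δv = aΔt and Δx = v₀Δt + ½aΔt²; chain segment to segment.
0–2 s: v starts -4 cm/s; Δx = -4·2 + ½·6·2² = 4 cm; v ends 8 cm/s.
2–5 s: v starts 8 cm/s; Δx = 8·3 + ½·-3·3² = 10.5 cm; v ends -1 cm/s.
5–11 s: v starts -1 cm/s; Δx = -1·6 + ½·-6·6² = -114 cm; v ends -37 cm/s.
11–14 s: v starts -37 cm/s; Δx = -37·3 + ½·-2·3² = -120 cm; v ends -43 cm/s.
x(14) = 5 + Σ Δx = -214.5 cm.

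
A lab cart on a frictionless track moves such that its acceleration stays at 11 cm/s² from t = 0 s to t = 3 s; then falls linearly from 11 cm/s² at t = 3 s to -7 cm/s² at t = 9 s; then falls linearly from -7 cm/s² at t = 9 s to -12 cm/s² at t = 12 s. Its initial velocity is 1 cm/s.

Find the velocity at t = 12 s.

Δv equals the area under the a-t graph; then v = v₀ + Δv.
0–3 s: 11 × 3 = 33 cm/s
3–9 s: ½(11 + -7)(6) = 12 cm/s
9–12 s: ½(-7 + -12)(3) = -28.5 cm/s
Δv = 16.5 cm/s, so v(12) = 1 + (16.5) = 17.5 cm/s.

17.5 cm/s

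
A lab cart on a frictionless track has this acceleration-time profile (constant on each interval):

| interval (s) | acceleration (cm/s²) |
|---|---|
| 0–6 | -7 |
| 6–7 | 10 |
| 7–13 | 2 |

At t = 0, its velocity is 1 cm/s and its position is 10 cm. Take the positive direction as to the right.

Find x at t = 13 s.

-296 cm

On each constant-a segment, Δv = aΔt and Δx = v₀Δt + ½aΔt²; chain segment to segment.
0–6 s: v starts 1 cm/s; Δx = 1·6 + ½·-7·6² = -120 cm; v ends -41 cm/s.
6–7 s: v starts -41 cm/s; Δx = -41·1 + ½·10·1² = -36 cm; v ends -31 cm/s.
7–13 s: v starts -31 cm/s; Δx = -31·6 + ½·2·6² = -150 cm; v ends -19 cm/s.
x(13) = 10 + Σ Δx = -296 cm.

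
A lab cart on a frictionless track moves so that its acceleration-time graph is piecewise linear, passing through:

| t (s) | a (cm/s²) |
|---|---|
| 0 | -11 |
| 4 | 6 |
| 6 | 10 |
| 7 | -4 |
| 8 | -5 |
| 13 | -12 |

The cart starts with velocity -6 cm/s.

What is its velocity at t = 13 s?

-44 cm/s

Δv equals the area under the a-t graph; then v = v₀ + Δv.
0–4 s: ½(-11 + 6)(4) = -10 cm/s
4–6 s: ½(6 + 10)(2) = 16 cm/s
6–7 s: ½(10 + -4)(1) = 3 cm/s
7–8 s: ½(-4 + -5)(1) = -4.5 cm/s
8–13 s: ½(-5 + -12)(5) = -42.5 cm/s
Δv = -38 cm/s, so v(13) = -6 + (-38) = -44 cm/s.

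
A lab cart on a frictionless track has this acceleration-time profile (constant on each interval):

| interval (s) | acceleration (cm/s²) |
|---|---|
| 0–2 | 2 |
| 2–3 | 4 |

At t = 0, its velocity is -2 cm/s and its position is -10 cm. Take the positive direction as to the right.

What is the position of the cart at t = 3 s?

On each constant-a segment, Δv = aΔt and Δx = v₀Δt + ½aΔt²; chain segment to segment.
0–2 s: v starts -2 cm/s; Δx = -2·2 + ½·2·2² = 0 cm; v ends 2 cm/s.
2–3 s: v starts 2 cm/s; Δx = 2·1 + ½·4·1² = 4 cm; v ends 6 cm/s.
x(3) = -10 + Σ Δx = -6 cm.

-6 cm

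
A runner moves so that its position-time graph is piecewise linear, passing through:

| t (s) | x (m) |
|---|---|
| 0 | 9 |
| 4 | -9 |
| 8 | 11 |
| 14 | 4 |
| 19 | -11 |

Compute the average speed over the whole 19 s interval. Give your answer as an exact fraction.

Average speed = (total path length)/(elapsed time); on a piecewise-linear x-t graph the path length is Σ|Δx|.
0–4 s: |Δx| = |-9 − 9| = 18 m
4–8 s: |Δx| = |11 − -9| = 20 m
8–14 s: |Δx| = |4 − 11| = 7 m
14–19 s: |Δx| = |-11 − 4| = 15 m
Total path = 60 m; average speed = 60/19 = 60/19 m/s.

60/19 m/s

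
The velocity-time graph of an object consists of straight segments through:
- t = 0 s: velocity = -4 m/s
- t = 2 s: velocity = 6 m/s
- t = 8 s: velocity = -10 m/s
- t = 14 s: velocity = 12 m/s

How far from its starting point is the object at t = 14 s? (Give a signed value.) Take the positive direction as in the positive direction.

-4 m

Displacement is the signed area under the v-t curve.
0–2 s: ½(-4 + 6)(2) = 2 m
2–8 s: ½(6 + -10)(6) = -12 m
8–14 s: ½(-10 + 12)(6) = 6 m
Net displacement = -4 m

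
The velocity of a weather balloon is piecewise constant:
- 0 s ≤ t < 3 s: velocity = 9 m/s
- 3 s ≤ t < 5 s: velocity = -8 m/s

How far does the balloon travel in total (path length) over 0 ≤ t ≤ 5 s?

43 m

Total distance travelled is ∫|v| dt — sum the magnitudes of each area piece.
0–3 s: |9| × 3 = 27 m
3–5 s: |-8| × 2 = 16 m
Total distance = 43 m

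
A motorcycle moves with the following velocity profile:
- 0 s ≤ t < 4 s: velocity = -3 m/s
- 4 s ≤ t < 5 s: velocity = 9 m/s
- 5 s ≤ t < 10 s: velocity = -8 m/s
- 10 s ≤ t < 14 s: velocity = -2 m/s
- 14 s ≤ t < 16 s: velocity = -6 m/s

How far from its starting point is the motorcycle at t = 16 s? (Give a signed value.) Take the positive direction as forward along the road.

Net displacement equals the area under the velocity-time graph (areas below the axis count negative).
0–4 s: -3 × 4 = -12 m
4–5 s: 9 × 1 = 9 m
5–10 s: -8 × 5 = -40 m
10–14 s: -2 × 4 = -8 m
14–16 s: -6 × 2 = -12 m
Net displacement = -63 m

-63 m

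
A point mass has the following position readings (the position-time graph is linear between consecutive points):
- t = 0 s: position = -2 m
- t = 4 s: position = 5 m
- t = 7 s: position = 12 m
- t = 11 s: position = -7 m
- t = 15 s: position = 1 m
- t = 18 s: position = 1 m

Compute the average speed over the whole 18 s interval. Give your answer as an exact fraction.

41/18 m/s

Average speed = (total path length)/(elapsed time); on a piecewise-linear x-t graph the path length is Σ|Δx|.
0–4 s: |Δx| = |5 − -2| = 7 m
4–7 s: |Δx| = |12 − 5| = 7 m
7–11 s: |Δx| = |-7 − 12| = 19 m
11–15 s: |Δx| = |1 − -7| = 8 m
15–18 s: |Δx| = |1 − 1| = 0 m
Total path = 41 m; average speed = 41/18 = 41/18 m/s.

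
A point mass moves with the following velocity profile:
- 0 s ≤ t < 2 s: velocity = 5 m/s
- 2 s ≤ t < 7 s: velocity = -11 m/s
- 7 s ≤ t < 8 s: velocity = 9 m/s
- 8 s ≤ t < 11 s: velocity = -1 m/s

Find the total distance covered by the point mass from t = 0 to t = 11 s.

77 m

Distance (not displacement) is the total path length: add the absolute areas under v-t.
0–2 s: |5| × 2 = 10 m
2–7 s: |-11| × 5 = 55 m
7–8 s: |9| × 1 = 9 m
8–11 s: |-1| × 3 = 3 m
Total distance = 77 m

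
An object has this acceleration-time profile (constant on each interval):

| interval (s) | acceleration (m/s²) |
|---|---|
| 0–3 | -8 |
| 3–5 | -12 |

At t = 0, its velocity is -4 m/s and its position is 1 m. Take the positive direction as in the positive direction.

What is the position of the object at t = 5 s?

On each constant-a segment, Δv = aΔt and Δx = v₀Δt + ½aΔt²; chain segment to segment.
0–3 s: v starts -4 m/s; Δx = -4·3 + ½·-8·3² = -48 m; v ends -28 m/s.
3–5 s: v starts -28 m/s; Δx = -28·2 + ½·-12·2² = -80 m; v ends -52 m/s.
x(5) = 1 + Σ Δx = -127 m.

-127 m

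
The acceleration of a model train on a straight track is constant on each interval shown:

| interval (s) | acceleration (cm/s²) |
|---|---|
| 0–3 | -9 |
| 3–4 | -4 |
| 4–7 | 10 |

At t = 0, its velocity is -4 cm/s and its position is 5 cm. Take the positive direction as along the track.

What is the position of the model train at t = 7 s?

-140.5 cm

On each constant-a segment, Δv = aΔt and Δx = v₀Δt + ½aΔt²; chain segment to segment.
0–3 s: v starts -4 cm/s; Δx = -4·3 + ½·-9·3² = -52.5 cm; v ends -31 cm/s.
3–4 s: v starts -31 cm/s; Δx = -31·1 + ½·-4·1² = -33 cm; v ends -35 cm/s.
4–7 s: v starts -35 cm/s; Δx = -35·3 + ½·10·3² = -60 cm; v ends -5 cm/s.
x(7) = 5 + Σ Δx = -140.5 cm.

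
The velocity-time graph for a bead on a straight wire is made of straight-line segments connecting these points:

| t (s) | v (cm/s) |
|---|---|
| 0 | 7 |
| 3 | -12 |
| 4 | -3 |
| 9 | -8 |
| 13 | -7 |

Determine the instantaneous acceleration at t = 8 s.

-1 cm/s²

Acceleration is the slope of the v-t graph on 4–9 s: (-8 − -3)/(9 − 4) = -1 cm/s².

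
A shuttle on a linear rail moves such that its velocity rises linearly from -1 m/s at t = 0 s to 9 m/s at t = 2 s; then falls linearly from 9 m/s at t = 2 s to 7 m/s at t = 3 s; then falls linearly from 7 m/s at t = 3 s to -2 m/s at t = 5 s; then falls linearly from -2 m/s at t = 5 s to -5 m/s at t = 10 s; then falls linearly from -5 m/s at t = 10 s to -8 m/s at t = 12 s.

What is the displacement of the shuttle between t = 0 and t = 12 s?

-9.5 m

Net displacement equals the area under the velocity-time graph (areas below the axis count negative).
0–2 s: ½(-1 + 9)(2) = 8 m
2–3 s: ½(9 + 7)(1) = 8 m
3–5 s: ½(7 + -2)(2) = 5 m
5–10 s: ½(-2 + -5)(5) = -17.5 m
10–12 s: ½(-5 + -8)(2) = -13 m
Net displacement = -9.5 m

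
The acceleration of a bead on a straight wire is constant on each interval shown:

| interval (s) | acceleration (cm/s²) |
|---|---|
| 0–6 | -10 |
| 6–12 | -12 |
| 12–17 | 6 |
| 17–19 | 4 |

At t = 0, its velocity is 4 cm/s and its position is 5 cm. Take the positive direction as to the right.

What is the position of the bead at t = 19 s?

On each constant-a segment, Δv = aΔt and Δx = v₀Δt + ½aΔt²; chain segment to segment.
0–6 s: v starts 4 cm/s; Δx = 4·6 + ½·-10·6² = -156 cm; v ends -56 cm/s.
6–12 s: v starts -56 cm/s; Δx = -56·6 + ½·-12·6² = -552 cm; v ends -128 cm/s.
12–17 s: v starts -128 cm/s; Δx = -128·5 + ½·6·5² = -565 cm; v ends -98 cm/s.
17–19 s: v starts -98 cm/s; Δx = -98·2 + ½·4·2² = -188 cm; v ends -90 cm/s.
x(19) = 5 + Σ Δx = -1456 cm.

-1456 cm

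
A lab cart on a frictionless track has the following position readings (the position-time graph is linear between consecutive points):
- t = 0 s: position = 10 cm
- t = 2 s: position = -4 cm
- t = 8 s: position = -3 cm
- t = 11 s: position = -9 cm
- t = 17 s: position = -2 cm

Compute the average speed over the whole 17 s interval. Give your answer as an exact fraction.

28/17 cm/s

Average speed = (total path length)/(elapsed time); on a piecewise-linear x-t graph the path length is Σ|Δx|.
0–2 s: |Δx| = |-4 − 10| = 14 cm
2–8 s: |Δx| = |-3 − -4| = 1 cm
8–11 s: |Δx| = |-9 − -3| = 6 cm
11–17 s: |Δx| = |-2 − -9| = 7 cm
Total path = 28 cm; average speed = 28/17 = 28/17 cm/s.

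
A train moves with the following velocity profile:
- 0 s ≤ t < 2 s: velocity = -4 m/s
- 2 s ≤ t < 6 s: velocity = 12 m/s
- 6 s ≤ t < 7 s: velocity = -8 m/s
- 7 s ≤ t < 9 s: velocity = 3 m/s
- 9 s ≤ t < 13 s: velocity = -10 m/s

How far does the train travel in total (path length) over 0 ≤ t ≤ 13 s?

Total distance travelled is ∫|v| dt — sum the magnitudes of each area piece.
0–2 s: |-4| × 2 = 8 m
2–6 s: |12| × 4 = 48 m
6–7 s: |-8| × 1 = 8 m
7–9 s: |3| × 2 = 6 m
9–13 s: |-10| × 4 = 40 m
Total distance = 110 m

110 m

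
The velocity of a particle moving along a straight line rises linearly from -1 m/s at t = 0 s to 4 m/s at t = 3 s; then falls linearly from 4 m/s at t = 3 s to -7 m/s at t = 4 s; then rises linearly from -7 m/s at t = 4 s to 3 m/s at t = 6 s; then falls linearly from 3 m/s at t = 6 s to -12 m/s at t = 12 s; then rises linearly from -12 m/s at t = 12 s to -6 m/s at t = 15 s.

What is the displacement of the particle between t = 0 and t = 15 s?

-55 m

Displacement is the signed area under the v-t curve.
0–3 s: ½(-1 + 4)(3) = 4.5 m
3–4 s: ½(4 + -7)(1) = -1.5 m
4–6 s: ½(-7 + 3)(2) = -4 m
6–12 s: ½(3 + -12)(6) = -27 m
12–15 s: ½(-12 + -6)(3) = -27 m
Net displacement = -55 m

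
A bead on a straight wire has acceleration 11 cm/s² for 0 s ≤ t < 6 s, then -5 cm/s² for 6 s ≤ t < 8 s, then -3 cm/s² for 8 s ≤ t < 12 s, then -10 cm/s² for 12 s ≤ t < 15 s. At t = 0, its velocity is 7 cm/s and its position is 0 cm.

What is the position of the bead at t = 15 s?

712 cm

On each constant-a segment, Δv = aΔt and Δx = v₀Δt + ½aΔt²; chain segment to segment.
0–6 s: v starts 7 cm/s; Δx = 7·6 + ½·11·6² = 240 cm; v ends 73 cm/s.
6–8 s: v starts 73 cm/s; Δx = 73·2 + ½·-5·2² = 136 cm; v ends 63 cm/s.
8–12 s: v starts 63 cm/s; Δx = 63·4 + ½·-3·4² = 228 cm; v ends 51 cm/s.
12–15 s: v starts 51 cm/s; Δx = 51·3 + ½·-10·3² = 108 cm; v ends 21 cm/s.
x(15) = 0 + Σ Δx = 712 cm.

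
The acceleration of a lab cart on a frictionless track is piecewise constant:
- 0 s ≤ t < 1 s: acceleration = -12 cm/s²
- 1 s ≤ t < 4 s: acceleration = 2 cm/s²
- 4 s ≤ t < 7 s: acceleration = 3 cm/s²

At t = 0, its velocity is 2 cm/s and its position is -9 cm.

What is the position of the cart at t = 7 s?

-32.5 cm

On each constant-a segment, Δv = aΔt and Δx = v₀Δt + ½aΔt²; chain segment to segment.
0–1 s: v starts 2 cm/s; Δx = 2·1 + ½·-12·1² = -4 cm; v ends -10 cm/s.
1–4 s: v starts -10 cm/s; Δx = -10·3 + ½·2·3² = -21 cm; v ends -4 cm/s.
4–7 s: v starts -4 cm/s; Δx = -4·3 + ½·3·3² = 1.5 cm; v ends 5 cm/s.
x(7) = -9 + Σ Δx = -32.5 cm.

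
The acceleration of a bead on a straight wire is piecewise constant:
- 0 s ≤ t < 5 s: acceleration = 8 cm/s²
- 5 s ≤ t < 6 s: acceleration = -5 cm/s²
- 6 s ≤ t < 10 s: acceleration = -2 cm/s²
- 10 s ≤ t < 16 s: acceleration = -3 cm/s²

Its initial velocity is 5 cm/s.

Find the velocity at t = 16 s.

Δv equals the area under the a-t graph; then v = v₀ + Δv.
0–5 s: 8 × 5 = 40 cm/s
5–6 s: -5 × 1 = -5 cm/s
6–10 s: -2 × 4 = -8 cm/s
10–16 s: -3 × 6 = -18 cm/s
Δv = 9 cm/s, so v(16) = 5 + (9) = 14 cm/s.

14 cm/s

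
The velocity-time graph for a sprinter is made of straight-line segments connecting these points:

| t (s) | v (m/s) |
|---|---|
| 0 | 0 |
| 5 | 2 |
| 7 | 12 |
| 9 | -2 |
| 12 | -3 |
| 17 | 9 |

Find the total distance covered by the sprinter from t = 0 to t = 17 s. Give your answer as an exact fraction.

Distance (not displacement) is the total path length: add the absolute areas under v-t.
0–5 s: |½(0 + 2)(5)| = 5 m
5–7 s: |½(2 + 12)(2)| = 14 m
7–9 s: v = 0 at t = 61/7 s; triangle areas 72/7 + 2/7 = 74/7 m
9–12 s: |½(-2 + -3)(3)| = 7.5 m
12–17 s: v = 0 at t = 13.25 s; triangle areas 1.875 + 16.875 = 18.75 m
Total distance = 1563/28 m

1563/28 m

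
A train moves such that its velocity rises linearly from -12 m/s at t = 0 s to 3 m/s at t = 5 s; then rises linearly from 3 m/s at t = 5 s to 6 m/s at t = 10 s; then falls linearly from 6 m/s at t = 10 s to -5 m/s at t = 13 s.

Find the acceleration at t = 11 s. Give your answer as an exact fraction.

Acceleration is the slope of the v-t graph on 10–13 s: (-5 − 6)/(13 − 10) = -11/3 m/s².

-11/3 m/s²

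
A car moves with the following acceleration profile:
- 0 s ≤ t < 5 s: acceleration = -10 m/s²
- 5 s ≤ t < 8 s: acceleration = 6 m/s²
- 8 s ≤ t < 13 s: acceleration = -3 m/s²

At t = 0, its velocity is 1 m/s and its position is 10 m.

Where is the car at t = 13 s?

-422.5 m

On each constant-a segment, Δv = aΔt and Δx = v₀Δt + ½aΔt²; chain segment to segment.
0–5 s: v starts 1 m/s; Δx = 1·5 + ½·-10·5² = -120 m; v ends -49 m/s.
5–8 s: v starts -49 m/s; Δx = -49·3 + ½·6·3² = -120 m; v ends -31 m/s.
8–13 s: v starts -31 m/s; Δx = -31·5 + ½·-3·5² = -192.5 m; v ends -46 m/s.
x(13) = 10 + Σ Δx = -422.5 m.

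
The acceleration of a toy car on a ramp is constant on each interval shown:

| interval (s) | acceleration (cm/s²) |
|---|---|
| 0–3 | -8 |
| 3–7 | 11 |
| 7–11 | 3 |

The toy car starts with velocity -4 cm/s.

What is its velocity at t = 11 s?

Δv equals the area under the a-t graph; then v = v₀ + Δv.
0–3 s: -8 × 3 = -24 cm/s
3–7 s: 11 × 4 = 44 cm/s
7–11 s: 3 × 4 = 12 cm/s
Δv = 32 cm/s, so v(11) = -4 + (32) = 28 cm/s.

28 cm/s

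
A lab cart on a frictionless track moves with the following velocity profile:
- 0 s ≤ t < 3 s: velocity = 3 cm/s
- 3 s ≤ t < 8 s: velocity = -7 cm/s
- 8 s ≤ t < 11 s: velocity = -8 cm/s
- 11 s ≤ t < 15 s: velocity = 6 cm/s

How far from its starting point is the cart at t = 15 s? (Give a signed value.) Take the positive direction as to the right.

-26 cm

Displacement is the signed area under the v-t curve.
0–3 s: 3 × 3 = 9 cm
3–8 s: -7 × 5 = -35 cm
8–11 s: -8 × 3 = -24 cm
11–15 s: 6 × 4 = 24 cm
Net displacement = -26 cm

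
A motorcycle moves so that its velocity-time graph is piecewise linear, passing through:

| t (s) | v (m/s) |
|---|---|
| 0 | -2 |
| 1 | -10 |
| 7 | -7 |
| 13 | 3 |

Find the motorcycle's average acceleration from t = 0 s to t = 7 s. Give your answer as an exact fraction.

-5/7 m/s²

Average acceleration = Δv/Δt = (-7 − -2)/(7 − 0) = -5/7 m/s².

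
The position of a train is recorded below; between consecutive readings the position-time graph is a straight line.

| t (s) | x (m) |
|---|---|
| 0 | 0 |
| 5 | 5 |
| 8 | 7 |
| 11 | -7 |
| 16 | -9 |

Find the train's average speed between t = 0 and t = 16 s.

Average speed = (total path length)/(elapsed time); on a piecewise-linear x-t graph the path length is Σ|Δx|.
0–5 s: |Δx| = |5 − 0| = 5 m
5–8 s: |Δx| = |7 − 5| = 2 m
8–11 s: |Δx| = |-7 − 7| = 14 m
11–16 s: |Δx| = |-9 − -7| = 2 m
Total path = 23 m; average speed = 23/16 = 1.4375 m/s.

1.4375 m/s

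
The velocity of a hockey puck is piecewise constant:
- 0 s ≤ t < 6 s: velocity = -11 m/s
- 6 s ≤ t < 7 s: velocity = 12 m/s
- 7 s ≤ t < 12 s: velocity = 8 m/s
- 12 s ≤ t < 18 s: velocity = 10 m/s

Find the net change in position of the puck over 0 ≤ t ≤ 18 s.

Net displacement equals the area under the velocity-time graph (areas below the axis count negative).
0–6 s: -11 × 6 = -66 m
6–7 s: 12 × 1 = 12 m
7–12 s: 8 × 5 = 40 m
12–18 s: 10 × 6 = 60 m
Net displacement = 46 m

46 m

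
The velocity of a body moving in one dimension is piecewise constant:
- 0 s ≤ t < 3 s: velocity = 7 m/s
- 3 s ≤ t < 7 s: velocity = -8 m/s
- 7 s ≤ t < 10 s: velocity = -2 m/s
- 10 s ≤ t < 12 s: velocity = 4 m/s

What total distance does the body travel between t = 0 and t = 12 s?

67 m

Distance (not displacement) is the total path length: add the absolute areas under v-t.
0–3 s: |7| × 3 = 21 m
3–7 s: |-8| × 4 = 32 m
7–10 s: |-2| × 3 = 6 m
10–12 s: |4| × 2 = 8 m
Total distance = 67 m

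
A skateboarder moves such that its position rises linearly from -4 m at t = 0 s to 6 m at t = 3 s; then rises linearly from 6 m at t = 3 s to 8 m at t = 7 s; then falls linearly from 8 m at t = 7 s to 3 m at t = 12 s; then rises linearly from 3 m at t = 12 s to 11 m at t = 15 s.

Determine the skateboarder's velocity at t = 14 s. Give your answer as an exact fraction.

8/3 m/s

Velocity is the slope of the x-t graph on 12–15 s: (11 − 3)/(15 − 12) = 8/3 m/s.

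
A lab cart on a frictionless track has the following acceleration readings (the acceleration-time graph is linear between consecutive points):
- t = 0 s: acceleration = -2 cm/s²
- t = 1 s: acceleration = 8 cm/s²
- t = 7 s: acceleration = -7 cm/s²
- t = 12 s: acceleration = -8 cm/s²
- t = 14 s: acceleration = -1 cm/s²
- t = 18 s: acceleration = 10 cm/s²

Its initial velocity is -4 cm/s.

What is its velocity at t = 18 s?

Δv equals the area under the a-t graph; then v = v₀ + Δv.
0–1 s: ½(-2 + 8)(1) = 3 cm/s
1–7 s: ½(8 + -7)(6) = 3 cm/s
7–12 s: ½(-7 + -8)(5) = -37.5 cm/s
12–14 s: ½(-8 + -1)(2) = -9 cm/s
14–18 s: ½(-1 + 10)(4) = 18 cm/s
Δv = -22.5 cm/s, so v(18) = -4 + (-22.5) = -26.5 cm/s.

-26.5 cm/s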